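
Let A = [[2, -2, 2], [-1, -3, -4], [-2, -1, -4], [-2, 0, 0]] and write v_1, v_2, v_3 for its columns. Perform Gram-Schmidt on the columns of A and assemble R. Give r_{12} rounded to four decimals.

e_1 = v_1/‖v_1‖ = (2, -1, -2, -2)/3.6056 = (0.5547, -0.2774, -0.5547, -0.5547).
r_{12} = e_1·v_2 = 0.2774.

r_{12} = 0.2774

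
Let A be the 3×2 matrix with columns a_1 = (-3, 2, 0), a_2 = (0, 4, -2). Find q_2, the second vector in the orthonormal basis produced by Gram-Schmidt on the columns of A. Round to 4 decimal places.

q_2 = (0.4755, 0.7132, -0.5151)

a_1 = (-3, 2, 0); ‖a_1‖ = 3.6056, so q_1 = (-0.8321, 0.5547, 0.0000).
q_1·a_2 = (-0.8321)·0 + 0.5547·4 + 0.0000·(-2) = 2.2188.
u_2 = a_2 − 2.2188·q_1 = (1.8462, 2.7692, -2.0000).
‖u_2‖ = 3.8829, so q_2 = (0.4755, 0.7132, -0.5151).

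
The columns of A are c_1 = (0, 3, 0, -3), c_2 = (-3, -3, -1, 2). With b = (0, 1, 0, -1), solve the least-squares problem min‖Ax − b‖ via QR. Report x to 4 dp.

x = (0.3333, 0.0000)

c_1 = (0, 3, 0, -3); ‖c_1‖ = 4.2426, so e_1 = (0.0000, 0.7071, 0.0000, -0.7071).
e_1·c_2 = 0.0000·(-3) + 0.7071·(-3) + 0.0000·(-1) + (-0.7071)·2 = -3.5355.
u_2 = c_2 + 3.5355·e_1 = (-3.0000, -0.5000, -1.0000, -0.5000).
‖u_2‖ = 3.2404, so e_2 = (-0.9258, -0.1543, -0.3086, -0.1543).
Qᵀb = (1.4142, 0.0000).
Back-substitute: x_2 = 0.0000/3.2404 = 0.0000.
x_1 = (1.4142 + 3.5355·0.0000)/4.2426 = 0.3333.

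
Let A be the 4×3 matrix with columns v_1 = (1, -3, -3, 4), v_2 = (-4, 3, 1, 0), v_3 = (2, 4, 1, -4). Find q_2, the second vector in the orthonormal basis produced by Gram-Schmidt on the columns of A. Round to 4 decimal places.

v_1 = (1, -3, -3, 4); ‖v_1‖ = 5.9161, so q_1 = (0.1690, -0.5071, -0.5071, 0.6761).
q_1·v_2 = 0.1690·(-4) + (-0.5071)·3 + (-0.5071)·1 + 0.6761·0 = -2.7045.
u_2 = v_2 + 2.7045·q_1 = (-3.5429, 1.6286, -0.3714, 1.8286).
‖u_2‖ = 4.3227, so q_2 = (-0.8196, 0.3767, -0.0859, 0.4230).

q_2 = (-0.8196, 0.3767, -0.0859, 0.4230)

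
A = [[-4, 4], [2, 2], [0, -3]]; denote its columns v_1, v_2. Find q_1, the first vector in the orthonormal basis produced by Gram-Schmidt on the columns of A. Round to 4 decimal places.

q_1 = (-0.8944, 0.4472, 0.0000)

v_1 = (-4, 2, 0); ‖v_1‖ = 4.4721, so q_1 = (-0.8944, 0.4472, 0.0000).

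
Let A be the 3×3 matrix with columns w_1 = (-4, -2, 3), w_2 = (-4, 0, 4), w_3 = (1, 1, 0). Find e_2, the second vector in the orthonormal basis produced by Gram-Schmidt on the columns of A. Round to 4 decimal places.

w_1 = (-4, -2, 3); ‖w_1‖ = 5.3852, so e_1 = (-0.7428, -0.3714, 0.5571).
e_1·w_2 = (-0.7428)·(-4) + (-0.3714)·0 + 0.5571·4 = 5.1995.
u_2 = w_2 − 5.1995·e_1 = (-0.1379, 1.9310, 1.1034).
‖u_2‖ = 2.2283, so e_2 = (-0.0619, 0.8666, 0.4952).

e_2 = (-0.0619, 0.8666, 0.4952)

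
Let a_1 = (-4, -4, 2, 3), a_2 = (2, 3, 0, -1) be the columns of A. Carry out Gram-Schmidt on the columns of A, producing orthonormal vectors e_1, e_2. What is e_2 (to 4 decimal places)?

e_2 = (-0.0297, 0.6378, 0.6823, 0.3560)

e_1 = a_1/‖a_1‖ = (-4, -4, 2, 3)/6.7082 = (-0.5963, -0.5963, 0.2981, 0.4472).
r_{12} = e_1·a_2 = -3.4286.
u_2 = a_2 + 3.4286·e_1 = (-0.0444, 0.9556, 1.0222, 0.5333).
‖u_2‖ = 1.4981, so e_2 = (-0.0297, 0.6378, 0.6823, 0.3560).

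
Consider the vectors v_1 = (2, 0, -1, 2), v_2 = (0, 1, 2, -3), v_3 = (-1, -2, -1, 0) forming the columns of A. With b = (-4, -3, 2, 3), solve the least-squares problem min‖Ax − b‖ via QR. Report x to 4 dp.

x = (-2.1333, -1.8667, -0.2667)

v_1 = (2, 0, -1, 2); ‖v_1‖ = 3.0000, so e_1 = (0.6667, 0.0000, -0.3333, 0.6667).
e_1·v_2 = 0.6667·0 + 0.0000·1 + (-0.3333)·2 + 0.6667·(-3) = -2.6667.
u_2 = v_2 + 2.6667·e_1 = (1.7778, 1.0000, 1.1111, -1.2222).
‖u_2‖ = 2.6247, so e_2 = (0.6773, 0.3810, 0.4233, -0.4657).
e_1·v_3 = 0.6667·(-1) + 0.0000·(-2) + (-0.3333)·(-1) + 0.6667·0 = -0.3333; e_2·v_3 = 0.6773·(-1) + 0.3810·(-2) + 0.4233·(-1) + (-0.4657)·0 = -1.8627.
u_3 = v_3 + 0.3333·e_1 + 1.8627·e_2 = (0.4839, -1.2903, -0.3226, -0.6452).
‖u_3‖ = 1.5554, so e_3 = (0.3111, -0.8296, -0.2074, -0.4148).
Qᵀb = (-1.3333, -4.4027, -0.4148).
Back-substitute: x_3 = -0.4148/1.5554 = -0.2667.
x_2 = (-4.4027 + 1.8627·(-0.2667))/2.6247 = -1.8667.
x_1 = (-1.3333 + 2.6667·(-1.8667) + 0.3333·(-0.2667))/3.0000 = -2.1333.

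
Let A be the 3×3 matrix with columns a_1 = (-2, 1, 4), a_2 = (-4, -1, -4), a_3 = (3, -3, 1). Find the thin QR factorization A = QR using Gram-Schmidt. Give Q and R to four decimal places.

a_1 = (-2, 1, 4); ‖a_1‖ = 4.5826, so e_1 = (-0.4364, 0.2182, 0.8729).
e_1·a_2 = (-0.4364)·(-4) + 0.2182·(-1) + 0.8729·(-4) = -1.9640.
u_2 = a_2 + 1.9640·e_1 = (-4.8571, -0.5714, -2.2857).
‖u_2‖ = 5.3984, so e_2 = (-0.8997, -0.1059, -0.4234).
e_1·a_3 = (-0.4364)·3 + 0.2182·(-3) + 0.8729·1 = -1.0911; e_2·a_3 = (-0.8997)·3 + (-0.1059)·(-3) + (-0.4234)·1 = -2.8051.
u_3 = a_3 + 1.0911·e_1 + 2.8051·e_2 = (0.0000, -3.0588, 0.7647).
‖u_3‖ = 3.1530, so e_3 = (0.0000, -0.9701, 0.2425).

Q = [[-0.4364, -0.8997, 0.0000], [0.2182, -0.1059, -0.9701], [0.8729, -0.4234, 0.2425]], R = [[4.5826, -1.9640, -1.0911], [0.0000, 5.3984, -2.8051], [0.0000, 0.0000, 3.1530]]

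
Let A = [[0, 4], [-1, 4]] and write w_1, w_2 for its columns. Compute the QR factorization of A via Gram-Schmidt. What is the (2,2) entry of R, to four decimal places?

r_{22} = 4.0000

w_1 = (0, -1); ‖w_1‖ = 1.0000, so q_1 = (0.0000, -1.0000).
q_1·w_2 = 0.0000·4 + (-1.0000)·4 = -4.0000.
u_2 = w_2 + 4.0000·q_1 = (4.0000, 0.0000).
r_{22} = ‖u_2‖ = 4.0000.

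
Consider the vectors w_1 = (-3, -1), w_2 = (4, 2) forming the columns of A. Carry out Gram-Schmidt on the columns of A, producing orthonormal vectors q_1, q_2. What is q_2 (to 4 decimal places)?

w_1 = (-3, -1); ‖w_1‖ = 3.1623, so q_1 = (-0.9487, -0.3162).
q_1·w_2 = (-0.9487)·4 + (-0.3162)·2 = -4.4272.
u_2 = w_2 + 4.4272·q_1 = (-0.2000, 0.6000).
‖u_2‖ = 0.6325, so q_2 = (-0.3162, 0.9487).

q_2 = (-0.3162, 0.9487)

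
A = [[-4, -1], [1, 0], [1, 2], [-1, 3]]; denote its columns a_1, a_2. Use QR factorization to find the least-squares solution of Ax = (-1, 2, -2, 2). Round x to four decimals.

a_1 = (-4, 1, 1, -1); ‖a_1‖ = 4.3589, so e_1 = (-0.9177, 0.2294, 0.2294, -0.2294).
e_1·a_2 = (-0.9177)·(-1) + 0.2294·0 + 0.2294·2 + (-0.2294)·3 = 0.6882.
u_2 = a_2 − 0.6882·e_1 = (-0.3684, -0.1579, 1.8421, 3.1579).
‖u_2‖ = 3.6778, so e_2 = (-0.1002, -0.0429, 0.5009, 0.8586).
Qᵀb = (0.4588, 0.7298).
Back-substitute: x_2 = 0.7298/3.6778 = 0.1984.
x_1 = (0.4588 − 0.6882·0.1984)/4.3589 = 0.0739.

x = (0.0739, 0.1984)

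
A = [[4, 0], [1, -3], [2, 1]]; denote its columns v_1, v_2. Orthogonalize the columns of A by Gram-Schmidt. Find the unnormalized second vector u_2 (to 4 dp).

u_2 = (0.1905, -2.9524, 1.0952)

v_1 = (4, 1, 2); ‖v_1‖ = 4.5826, so e_1 = (0.8729, 0.2182, 0.4364).
e_1·v_2 = 0.8729·0 + 0.2182·(-3) + 0.4364·1 = -0.2182.
u_2 = v_2 + 0.2182·e_1 = (0.1905, -2.9524, 1.0952).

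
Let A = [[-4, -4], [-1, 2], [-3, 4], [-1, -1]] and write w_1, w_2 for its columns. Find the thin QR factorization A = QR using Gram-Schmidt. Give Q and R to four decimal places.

w_1 = (-4, -1, -3, -1); ‖w_1‖ = 5.1962, so q_1 = (-0.7698, -0.1925, -0.5774, -0.1925).
q_1·w_2 = (-0.7698)·(-4) + (-0.1925)·2 + (-0.5774)·4 + (-0.1925)·(-1) = 0.5774.
u_2 = w_2 − 0.5774·q_1 = (-3.5556, 2.1111, 4.3333, -0.8889).
‖u_2‖ = 6.0553, so q_2 = (-0.5872, 0.3486, 0.7156, -0.1468).

Q = [[-0.7698, -0.5872], [-0.1925, 0.3486], [-0.5774, 0.7156], [-0.1925, -0.1468]], R = [[5.1962, 0.5774], [0.0000, 6.0553]]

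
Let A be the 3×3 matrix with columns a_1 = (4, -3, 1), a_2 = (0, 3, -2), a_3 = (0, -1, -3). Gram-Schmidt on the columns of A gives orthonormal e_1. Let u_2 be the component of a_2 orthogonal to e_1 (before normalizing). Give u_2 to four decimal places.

u_2 = (1.6923, 1.7308, -1.5769)

a_1 = (4, -3, 1); ‖a_1‖ = 5.0990, so e_1 = (0.7845, -0.5883, 0.1961).
e_1·a_2 = 0.7845·0 + (-0.5883)·3 + 0.1961·(-2) = -2.1573.
u_2 = a_2 + 2.1573·e_1 = (1.6923, 1.7308, -1.5769).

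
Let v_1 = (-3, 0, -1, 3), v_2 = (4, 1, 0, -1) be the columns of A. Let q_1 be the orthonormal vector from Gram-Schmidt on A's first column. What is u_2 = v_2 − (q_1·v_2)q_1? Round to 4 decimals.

u_2 = (1.6316, 1.0000, -0.7895, 1.3684)

q_1 = v_1/‖v_1‖ = (-3, 0, -1, 3)/4.3589 = (-0.6882, 0.0000, -0.2294, 0.6882).
r_{12} = q_1·v_2 = -3.4412.
u_2 = v_2 + 3.4412·q_1 = (1.6316, 1.0000, -0.7895, 1.3684).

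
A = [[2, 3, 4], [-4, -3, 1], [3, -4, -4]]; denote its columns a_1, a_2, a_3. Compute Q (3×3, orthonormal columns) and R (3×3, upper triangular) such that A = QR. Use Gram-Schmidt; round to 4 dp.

Q = [[0.3714, 0.4519, 0.8111], [-0.7428, -0.3796, 0.5516], [0.5571, -0.8073, 0.1947]], R = [[5.3852, 1.1142, -1.4856], [0.0000, 5.7235, 4.6571], [0.0000, 0.0000, 3.0173]]

a_1 = (2, -4, 3); ‖a_1‖ = 5.3852, so e_1 = (0.3714, -0.7428, 0.5571).
e_1·a_2 = 0.3714·3 + (-0.7428)·(-3) + 0.5571·(-4) = 1.1142.
u_2 = a_2 − 1.1142·e_1 = (2.5862, -2.1724, -4.6207).
‖u_2‖ = 5.7235, so e_2 = (0.4519, -0.3796, -0.8073).
e_1·a_3 = 0.3714·4 + (-0.7428)·1 + 0.5571·(-4) = -1.4856; e_2·a_3 = 0.4519·4 + (-0.3796)·1 + (-0.8073)·(-4) = 4.6571.
u_3 = a_3 + 1.4856·e_1 − 4.6571·e_2 = (2.4474, 1.6642, 0.5874).
‖u_3‖ = 3.0173, so e_3 = (0.8111, 0.5516, 0.1947).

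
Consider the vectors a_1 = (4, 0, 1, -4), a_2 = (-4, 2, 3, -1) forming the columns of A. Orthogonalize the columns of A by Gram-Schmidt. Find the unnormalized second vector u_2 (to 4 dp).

a_1 = (4, 0, 1, -4); ‖a_1‖ = 5.7446, so q_1 = (0.6963, 0.0000, 0.1741, -0.6963).
q_1·a_2 = 0.6963·(-4) + 0.0000·2 + 0.1741·3 + (-0.6963)·(-1) = -1.5667.
u_2 = a_2 + 1.5667·q_1 = (-2.9091, 2.0000, 3.2727, -2.0909).

u_2 = (-2.9091, 2.0000, 3.2727, -2.0909)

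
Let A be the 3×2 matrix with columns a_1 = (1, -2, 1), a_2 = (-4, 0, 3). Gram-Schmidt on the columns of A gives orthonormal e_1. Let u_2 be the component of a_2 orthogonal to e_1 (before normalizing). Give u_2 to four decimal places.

u_2 = (-3.8333, -0.3333, 3.1667)

a_1 = (1, -2, 1); ‖a_1‖ = 2.4495, so e_1 = (0.4082, -0.8165, 0.4082).
e_1·a_2 = 0.4082·(-4) + (-0.8165)·0 + 0.4082·3 = -0.4082.
u_2 = a_2 + 0.4082·e_1 = (-3.8333, -0.3333, 3.1667).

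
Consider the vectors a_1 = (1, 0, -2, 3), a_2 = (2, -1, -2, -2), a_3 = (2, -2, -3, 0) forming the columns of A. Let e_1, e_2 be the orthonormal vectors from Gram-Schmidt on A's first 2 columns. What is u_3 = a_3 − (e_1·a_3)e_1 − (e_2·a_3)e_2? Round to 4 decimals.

u_3 = (-0.4176, -1.0769, -0.0110, 0.1319)

a_1 = (1, 0, -2, 3); ‖a_1‖ = 3.7417, so e_1 = (0.2673, 0.0000, -0.5345, 0.8018).
e_1·a_2 = 0.2673·2 + 0.0000·(-1) + (-0.5345)·(-2) + 0.8018·(-2) = 0.0000.
u_2 = a_2 + 0.0000·e_1 = (2.0000, -1.0000, -2.0000, -2.0000).
‖u_2‖ = 3.6056, so e_2 = (0.5547, -0.2774, -0.5547, -0.5547).
e_1·a_3 = 0.2673·2 + 0.0000·(-2) + (-0.5345)·(-3) + 0.8018·0 = 2.1381; e_2·a_3 = 0.5547·2 + (-0.2774)·(-2) + (-0.5547)·(-3) + (-0.5547)·0 = 3.3282.
u_3 = a_3 − 2.1381·e_1 − 3.3282·e_2 = (-0.4176, -1.0769, -0.0110, 0.1319).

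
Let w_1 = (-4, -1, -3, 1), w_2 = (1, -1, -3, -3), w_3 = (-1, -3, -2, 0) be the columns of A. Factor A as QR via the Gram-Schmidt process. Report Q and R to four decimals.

Q = [[-0.7698, 0.3257, 0.1886], [-0.1925, -0.2004, -0.9428], [-0.5774, -0.6013, 0.1414], [0.1925, -0.7015, 0.2357]], R = [[5.1962, 0.5774, 2.5019], [0.0000, 4.4347, 1.4782], [0.0000, 0.0000, 2.3570]]

q_1 = w_1/‖w_1‖ = (-4, -1, -3, 1)/5.1962 = (-0.7698, -0.1925, -0.5774, 0.1925).
r_{12} = q_1·w_2 = 0.5774.
u_2 = w_2 − 0.5774·q_1 = (1.4444, -0.8889, -2.6667, -3.1111).
‖u_2‖ = 4.4347, so q_2 = (0.3257, -0.2004, -0.6013, -0.7015).
r_{13} = q_1·w_3 = 2.5019; r_{23} = q_2·w_3 = 1.4782.
u_3 = w_3 − 2.5019·q_1 − 1.4782·q_2 = (0.4444, -2.2222, 0.3333, 0.5556).
‖u_3‖ = 2.3570, so q_3 = (0.1886, -0.9428, 0.1414, 0.2357).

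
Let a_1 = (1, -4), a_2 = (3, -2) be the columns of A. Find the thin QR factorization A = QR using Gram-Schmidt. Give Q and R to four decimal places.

a_1 = (1, -4); ‖a_1‖ = 4.1231, so q_1 = (0.2425, -0.9701).
q_1·a_2 = 0.2425·3 + (-0.9701)·(-2) = 2.6679.
u_2 = a_2 − 2.6679·q_1 = (2.3529, 0.5882).
‖u_2‖ = 2.4254, so q_2 = (0.9701, 0.2425).

Q = [[0.2425, 0.9701], [-0.9701, 0.2425]], R = [[4.1231, 2.6679], [0.0000, 2.4254]]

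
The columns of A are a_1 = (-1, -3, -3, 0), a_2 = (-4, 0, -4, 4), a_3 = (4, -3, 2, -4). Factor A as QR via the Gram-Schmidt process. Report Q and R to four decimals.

Q = [[-0.2294, -0.5374, 0.4994], [-0.6882, 0.4299, -0.3996], [-0.6882, -0.2508, 0.2331], [0.0000, 0.6807, 0.7325]], R = [[4.3589, 3.6707, -0.2294], [0.0000, 5.8759, -6.6641], [0.0000, 0.0000, 0.7325]]

a_1 = (-1, -3, -3, 0); ‖a_1‖ = 4.3589, so e_1 = (-0.2294, -0.6882, -0.6882, 0.0000).
e_1·a_2 = (-0.2294)·(-4) + (-0.6882)·0 + (-0.6882)·(-4) + 0.0000·4 = 3.6707.
u_2 = a_2 − 3.6707·e_1 = (-3.1579, 2.5263, -1.4737, 4.0000).
‖u_2‖ = 5.8759, so e_2 = (-0.5374, 0.4299, -0.2508, 0.6807).
e_1·a_3 = (-0.2294)·4 + (-0.6882)·(-3) + (-0.6882)·2 + 0.0000·(-4) = -0.2294; e_2·a_3 = (-0.5374)·4 + 0.4299·(-3) + (-0.2508)·2 + 0.6807·(-4) = -6.6641.
u_3 = a_3 + 0.2294·e_1 + 6.6641·e_2 = (0.3659, -0.2927, 0.1707, 0.5366).
‖u_3‖ = 0.7325, so e_3 = (0.4994, -0.3996, 0.2331, 0.7325).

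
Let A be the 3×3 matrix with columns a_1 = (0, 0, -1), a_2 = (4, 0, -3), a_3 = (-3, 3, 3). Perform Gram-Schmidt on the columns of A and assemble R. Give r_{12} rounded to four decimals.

r_{12} = 3.0000

a_1 = (0, 0, -1); ‖a_1‖ = 1.0000, so q_1 = (0.0000, 0.0000, -1.0000).
r_{12} = q_1·a_2 = 3.0000.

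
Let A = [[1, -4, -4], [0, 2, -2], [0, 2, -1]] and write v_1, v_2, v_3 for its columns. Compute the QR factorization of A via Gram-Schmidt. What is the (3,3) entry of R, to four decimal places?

v_1 = (1, 0, 0); ‖v_1‖ = 1.0000, so q_1 = (1.0000, 0.0000, 0.0000).
q_1·v_2 = 1.0000·(-4) + 0.0000·2 + 0.0000·2 = -4.0000.
u_2 = v_2 + 4.0000·q_1 = (0.0000, 2.0000, 2.0000).
‖u_2‖ = 2.8284, so q_2 = (0.0000, 0.7071, 0.7071).
q_1·v_3 = 1.0000·(-4) + 0.0000·(-2) + 0.0000·(-1) = -4.0000; q_2·v_3 = 0.0000·(-4) + 0.7071·(-2) + 0.7071·(-1) = -2.1213.
u_3 = v_3 + 4.0000·q_1 + 2.1213·q_2 = (0.0000, -0.5000, 0.5000).
r_{33} = ‖u_3‖ = 0.7071.

r_{33} = 0.7071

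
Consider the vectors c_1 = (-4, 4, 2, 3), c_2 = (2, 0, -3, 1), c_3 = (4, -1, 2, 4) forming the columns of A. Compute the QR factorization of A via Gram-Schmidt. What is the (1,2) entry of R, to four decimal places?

c_1 = (-4, 4, 2, 3); ‖c_1‖ = 6.7082, so q_1 = (-0.5963, 0.5963, 0.2981, 0.4472).
r_{12} = q_1·c_2 = -1.6398.

r_{12} = -1.6398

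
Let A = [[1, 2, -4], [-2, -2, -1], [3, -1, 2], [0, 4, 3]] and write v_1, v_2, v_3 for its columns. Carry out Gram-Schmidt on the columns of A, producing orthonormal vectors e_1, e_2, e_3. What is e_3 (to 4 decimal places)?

v_1 = (1, -2, 3, 0); ‖v_1‖ = 3.7417, so e_1 = (0.2673, -0.5345, 0.8018, 0.0000).
e_1·v_2 = 0.2673·2 + (-0.5345)·(-2) + 0.8018·(-1) + 0.0000·4 = 0.8018.
u_2 = v_2 − 0.8018·e_1 = (1.7857, -1.5714, -1.6429, 4.0000).
‖u_2‖ = 4.9353, so e_2 = (0.3618, -0.3184, -0.3329, 0.8105).
e_1·v_3 = 0.2673·(-4) + (-0.5345)·(-1) + 0.8018·2 + 0.0000·3 = 1.0690; e_2·v_3 = 0.3618·(-4) + (-0.3184)·(-1) + (-0.3329)·2 + 0.8105·3 = 0.6368.
u_3 = v_3 − 1.0690·e_1 − 0.6368·e_2 = (-4.5161, -0.2258, 1.3548, 2.4839).
‖u_3‖ = 5.3340, so e_3 = (-0.8467, -0.0423, 0.2540, 0.4657).

e_3 = (-0.8467, -0.0423, 0.2540, 0.4657)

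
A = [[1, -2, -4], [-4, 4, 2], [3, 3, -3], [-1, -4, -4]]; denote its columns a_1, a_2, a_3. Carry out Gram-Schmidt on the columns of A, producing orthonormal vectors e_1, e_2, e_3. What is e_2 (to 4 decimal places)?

e_2 = (-0.2734, 0.4909, 0.5356, -0.6304)

e_1 = a_1/‖a_1‖ = (1, -4, 3, -1)/5.1962 = (0.1925, -0.7698, 0.5774, -0.1925).
r_{12} = e_1·a_2 = -0.9623.
u_2 = a_2 + 0.9623·e_1 = (-1.8148, 3.2593, 3.5556, -4.1852).
‖u_2‖ = 6.6388, so e_2 = (-0.2734, 0.4909, 0.5356, -0.6304).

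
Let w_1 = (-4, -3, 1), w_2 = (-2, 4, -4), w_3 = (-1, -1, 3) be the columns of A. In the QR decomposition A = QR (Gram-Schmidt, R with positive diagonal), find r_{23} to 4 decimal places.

r_{23} = -1.8861

w_1 = (-4, -3, 1); ‖w_1‖ = 5.0990, so e_1 = (-0.7845, -0.5883, 0.1961).
e_1·w_2 = (-0.7845)·(-2) + (-0.5883)·4 + 0.1961·(-4) = -1.5689.
u_2 = w_2 + 1.5689·e_1 = (-3.2308, 3.0769, -3.6923).
‖u_2‖ = 5.7912, so e_2 = (-0.5579, 0.5313, -0.6376).
r_{23} = e_2·w_3 = -1.8861.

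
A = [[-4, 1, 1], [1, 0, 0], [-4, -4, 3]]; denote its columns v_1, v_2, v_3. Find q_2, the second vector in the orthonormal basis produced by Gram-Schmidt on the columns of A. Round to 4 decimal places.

q_1 = v_1/‖v_1‖ = (-4, 1, -4)/5.7446 = (-0.6963, 0.1741, -0.6963).
r_{12} = q_1·v_2 = 2.0889.
u_2 = v_2 − 2.0889·q_1 = (2.4545, -0.3636, -2.5455).
‖u_2‖ = 3.5548, so q_2 = (0.6905, -0.1023, -0.7161).

q_2 = (0.6905, -0.1023, -0.7161)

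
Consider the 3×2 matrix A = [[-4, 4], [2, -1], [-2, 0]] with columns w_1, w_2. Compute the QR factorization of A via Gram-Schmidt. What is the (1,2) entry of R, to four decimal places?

r_{12} = -3.6742

q_1 = w_1/‖w_1‖ = (-4, 2, -2)/4.8990 = (-0.8165, 0.4082, -0.4082).
r_{12} = q_1·w_2 = -3.6742.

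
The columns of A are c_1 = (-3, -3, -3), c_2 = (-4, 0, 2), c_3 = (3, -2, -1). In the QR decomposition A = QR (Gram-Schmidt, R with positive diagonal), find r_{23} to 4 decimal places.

r_{23} = -3.2404

c_1 = (-3, -3, -3); ‖c_1‖ = 5.1962, so q_1 = (-0.5774, -0.5774, -0.5774).
q_1·c_2 = (-0.5774)·(-4) + (-0.5774)·0 + (-0.5774)·2 = 1.1547.
u_2 = c_2 − 1.1547·q_1 = (-3.3333, 0.6667, 2.6667).
‖u_2‖ = 4.3205, so q_2 = (-0.7715, 0.1543, 0.6172).
r_{23} = q_2·c_3 = -3.2404.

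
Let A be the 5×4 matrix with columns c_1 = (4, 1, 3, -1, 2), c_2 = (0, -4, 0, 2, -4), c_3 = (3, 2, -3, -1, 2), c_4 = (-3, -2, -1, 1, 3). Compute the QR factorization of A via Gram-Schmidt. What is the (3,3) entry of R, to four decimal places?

q_1 = c_1/‖c_1‖ = (4, 1, 3, -1, 2)/5.5678 = (0.7184, 0.1796, 0.5388, -0.1796, 0.3592).
r_{12} = q_1·c_2 = -2.5145.
u_2 = c_2 + 2.5145·q_1 = (1.8065, -3.5484, 1.3548, 1.5484, -3.0968).
‖u_2‖ = 5.4477, so q_2 = (0.3316, -0.6514, 0.2487, 0.2842, -0.5685).
r_{13} = q_1·c_3 = 1.7961; r_{23} = q_2·c_3 = -2.4751.
u_3 = c_3 − 1.7961·q_1 + 2.4751·q_2 = (2.5304, 0.0652, -3.3522, 0.0261, -0.0522).
r_{33} = ‖u_3‖ = 4.2009.

r_{33} = 4.2009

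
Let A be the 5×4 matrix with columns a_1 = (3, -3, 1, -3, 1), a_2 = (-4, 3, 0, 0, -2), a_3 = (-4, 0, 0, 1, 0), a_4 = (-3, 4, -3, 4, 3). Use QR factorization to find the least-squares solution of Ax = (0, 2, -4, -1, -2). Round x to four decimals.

a_1 = (3, -3, 1, -3, 1); ‖a_1‖ = 5.3852, so e_1 = (0.5571, -0.5571, 0.1857, -0.5571, 0.1857).
e_1·a_2 = 0.5571·(-4) + (-0.5571)·3 + 0.1857·0 + (-0.5571)·0 + 0.1857·(-2) = -4.2710.
u_2 = a_2 + 4.2710·e_1 = (-1.6207, 0.6207, 0.7931, -2.3793, -1.2069).
‖u_2‖ = 3.2800, so e_2 = (-0.4941, 0.1892, 0.2418, -0.7254, -0.3680).
e_1·a_3 = 0.5571·(-4) + (-0.5571)·0 + 0.1857·0 + (-0.5571)·1 + 0.1857·0 = -2.7854; e_2·a_3 = (-0.4941)·(-4) + 0.1892·0 + 0.2418·0 + (-0.7254)·1 + (-0.3680)·0 = 1.2510.
u_3 = a_3 + 2.7854·e_1 − 1.2510·e_2 = (-1.8301, -1.7885, 0.2147, 0.3558, 0.9776).
‖u_3‖ = 2.7706, so e_3 = (-0.6606, -0.6455, 0.0775, 0.1284, 0.3528).
e_1·a_4 = 0.5571·(-3) + (-0.5571)·4 + 0.1857·(-3) + (-0.5571)·4 + 0.1857·3 = -6.1279; e_2·a_4 = (-0.4941)·(-3) + 0.1892·4 + 0.2418·(-3) + (-0.7254)·4 + (-0.3680)·3 = -2.4916; e_3·a_4 = (-0.6606)·(-3) + (-0.6455)·4 + 0.0775·(-3) + 0.1284·4 + 0.3528·3 = 0.7392.
u_4 = a_4 + 6.1279·e_1 + 2.4916·e_2 − 0.7392·e_3 = (-0.3290, 1.5349, -1.3169, -1.3161, 2.9603).
‖u_4‖ = 3.8333, so e_4 = (-0.0858, 0.4004, -0.3435, -0.3433, 0.7723).
Qᵀb = (-1.6713, 0.8726, -2.4351, 0.9738).
Back-substitute: x_4 = 0.9738/3.8333 = 0.2540.
x_3 = (-2.4351 − 0.7392·0.2540)/2.7706 = -0.9467.
x_2 = (0.8726 − 1.2510·(-0.9467) + 2.4916·0.2540)/3.2800 = 0.8201.
x_1 = (-1.6713 + 4.2710·0.8201 + 2.7854·(-0.9467) + 6.1279·0.2540)/5.3852 = 0.1395.

x = (0.1395, 0.8201, -0.9467, 0.2540)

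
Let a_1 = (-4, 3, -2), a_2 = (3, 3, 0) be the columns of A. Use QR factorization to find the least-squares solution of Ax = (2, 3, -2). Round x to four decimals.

a_1 = (-4, 3, -2); ‖a_1‖ = 5.3852, so q_1 = (-0.7428, 0.5571, -0.3714).
q_1·a_2 = (-0.7428)·3 + 0.5571·3 + (-0.3714)·0 = -0.5571.
u_2 = a_2 + 0.5571·q_1 = (2.5862, 3.3103, -0.2069).
‖u_2‖ = 4.2059, so q_2 = (0.6149, 0.7871, -0.0492).
Qᵀb = (0.9285, 3.6894).
Back-substitute: x_2 = 3.6894/4.2059 = 0.8772.
x_1 = (0.9285 + 0.5571·0.8772)/5.3852 = 0.2632.

x = (0.2632, 0.8772)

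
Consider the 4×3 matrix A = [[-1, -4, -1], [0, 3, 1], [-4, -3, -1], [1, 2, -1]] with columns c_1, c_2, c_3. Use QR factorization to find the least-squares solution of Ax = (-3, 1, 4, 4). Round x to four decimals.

c_1 = (-1, 0, -4, 1); ‖c_1‖ = 4.2426, so q_1 = (-0.2357, 0.0000, -0.9428, 0.2357).
q_1·c_2 = (-0.2357)·(-4) + 0.0000·3 + (-0.9428)·(-3) + 0.2357·2 = 4.2426.
u_2 = c_2 − 4.2426·q_1 = (-3.0000, 3.0000, 1.0000, 1.0000).
‖u_2‖ = 4.4721, so q_2 = (-0.6708, 0.6708, 0.2236, 0.2236).
q_1·c_3 = (-0.2357)·(-1) + 0.0000·1 + (-0.9428)·(-1) + 0.2357·(-1) = 0.9428; q_2·c_3 = (-0.6708)·(-1) + 0.6708·1 + 0.2236·(-1) + 0.2236·(-1) = 0.8944.
u_3 = c_3 − 0.9428·q_1 − 0.8944·q_2 = (-0.1778, 0.4000, -0.3111, -1.4222).
‖u_3‖ = 1.5202, so q_3 = (-0.1169, 0.2631, -0.2046, -0.9355).
Qᵀb = (-2.1213, 4.4721, -3.9468).
Back-substitute: x_3 = -3.9468/1.5202 = -2.5962.
x_2 = (4.4721 − 0.8944·(-2.5962))/4.4721 = 1.5192.
x_1 = (-2.1213 − 4.2426·1.5192 − 0.9428·(-2.5962))/4.2426 = -1.4423.

x = (-1.4423, 1.5192, -2.5962)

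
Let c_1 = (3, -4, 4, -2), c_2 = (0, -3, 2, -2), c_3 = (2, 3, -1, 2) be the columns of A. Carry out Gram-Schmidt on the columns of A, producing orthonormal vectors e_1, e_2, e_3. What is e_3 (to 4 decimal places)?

e_1 = c_1/‖c_1‖ = (3, -4, 4, -2)/6.7082 = (0.4472, -0.5963, 0.5963, -0.2981).
r_{12} = e_1·c_2 = 3.5777.
u_2 = c_2 − 3.5777·e_1 = (-1.6000, -0.8667, -0.1333, -0.9333).
‖u_2‖ = 2.0494, so e_2 = (-0.7807, -0.4229, -0.0651, -0.4554).
r_{13} = e_1·c_3 = -2.0870; r_{23} = e_2·c_3 = -3.6759.
u_3 = c_3 + 2.0870·e_1 + 3.6759·e_2 = (0.0635, 0.2011, 0.0053, -0.2963).
‖u_3‖ = 0.3637, so e_3 = (0.1746, 0.5528, 0.0145, -0.8147).

e_3 = (0.1746, 0.5528, 0.0145, -0.8147)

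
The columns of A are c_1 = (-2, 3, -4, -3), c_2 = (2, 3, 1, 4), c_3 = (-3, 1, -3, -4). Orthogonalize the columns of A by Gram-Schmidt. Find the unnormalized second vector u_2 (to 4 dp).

c_1 = (-2, 3, -4, -3); ‖c_1‖ = 6.1644, so q_1 = (-0.3244, 0.4867, -0.6489, -0.4867).
q_1·c_2 = (-0.3244)·2 + 0.4867·3 + (-0.6489)·1 + (-0.4867)·4 = -1.7844.
u_2 = c_2 + 1.7844·q_1 = (1.4211, 3.8684, -0.1579, 3.1316).

u_2 = (1.4211, 3.8684, -0.1579, 3.1316)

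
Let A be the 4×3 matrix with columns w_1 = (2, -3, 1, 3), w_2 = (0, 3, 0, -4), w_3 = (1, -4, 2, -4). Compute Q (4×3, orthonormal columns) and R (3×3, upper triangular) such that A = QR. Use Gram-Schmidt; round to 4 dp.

q_1 = w_1/‖w_1‖ = (2, -3, 1, 3)/4.7958 = (0.4170, -0.6255, 0.2085, 0.6255).
r_{12} = q_1·w_2 = -4.3788.
u_2 = w_2 + 4.3788·q_1 = (1.8261, 0.2609, 0.9130, -1.2609).
‖u_2‖ = 2.4137, so q_2 = (0.7565, 0.1081, 0.3783, -0.5224).
r_{13} = q_1·w_3 = 0.8341; r_{23} = q_2·w_3 = 3.1703.
u_3 = w_3 − 0.8341·q_1 − 3.1703·q_2 = (-1.7463, -3.8209, 0.6269, -2.8657).
‖u_3‖ = 5.1238, so q_3 = (-0.3408, -0.7457, 0.1223, -0.5593).

Q = [[0.4170, 0.7565, -0.3408], [-0.6255, 0.1081, -0.7457], [0.2085, 0.3783, 0.1223], [0.6255, -0.5224, -0.5593]], R = [[4.7958, -4.3788, 0.8341], [0.0000, 2.4137, 3.1703], [0.0000, 0.0000, 5.1238]]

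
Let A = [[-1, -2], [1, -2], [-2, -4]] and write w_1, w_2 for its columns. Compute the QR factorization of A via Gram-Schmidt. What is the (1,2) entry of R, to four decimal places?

q_1 = w_1/‖w_1‖ = (-1, 1, -2)/2.4495 = (-0.4082, 0.4082, -0.8165).
r_{12} = q_1·w_2 = 3.2660.

r_{12} = 3.2660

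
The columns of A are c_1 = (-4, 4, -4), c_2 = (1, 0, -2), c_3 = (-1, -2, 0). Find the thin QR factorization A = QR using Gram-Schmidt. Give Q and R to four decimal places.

Q = [[-0.5774, 0.6172, -0.5345], [0.5774, -0.1543, -0.8018], [-0.5774, -0.7715, -0.2673]], R = [[6.9282, 0.5774, -0.5774], [0.0000, 2.1602, -0.3086], [0.0000, 0.0000, 2.1381]]

c_1 = (-4, 4, -4); ‖c_1‖ = 6.9282, so e_1 = (-0.5774, 0.5774, -0.5774).
e_1·c_2 = (-0.5774)·1 + 0.5774·0 + (-0.5774)·(-2) = 0.5774.
u_2 = c_2 − 0.5774·e_1 = (1.3333, -0.3333, -1.6667).
‖u_2‖ = 2.1602, so e_2 = (0.6172, -0.1543, -0.7715).
e_1·c_3 = (-0.5774)·(-1) + 0.5774·(-2) + (-0.5774)·0 = -0.5774; e_2·c_3 = 0.6172·(-1) + (-0.1543)·(-2) + (-0.7715)·0 = -0.3086.
u_3 = c_3 + 0.5774·e_1 + 0.3086·e_2 = (-1.1429, -1.7143, -0.5714).
‖u_3‖ = 2.1381, so e_3 = (-0.5345, -0.8018, -0.2673).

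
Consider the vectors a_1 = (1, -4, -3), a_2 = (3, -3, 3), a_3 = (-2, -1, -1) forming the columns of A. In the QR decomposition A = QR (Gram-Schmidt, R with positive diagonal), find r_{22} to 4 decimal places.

r_{22} = 5.0612

e_1 = a_1/‖a_1‖ = (1, -4, -3)/5.0990 = (0.1961, -0.7845, -0.5883).
r_{12} = e_1·a_2 = 1.1767.
u_2 = a_2 − 1.1767·e_1 = (2.7692, -2.0769, 3.6923).
r_{22} = ‖u_2‖ = 5.0612.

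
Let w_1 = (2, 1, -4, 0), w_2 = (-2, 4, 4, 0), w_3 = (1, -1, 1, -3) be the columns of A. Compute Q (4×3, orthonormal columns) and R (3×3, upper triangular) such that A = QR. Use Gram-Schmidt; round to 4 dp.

Q = [[0.4364, -0.0976, 0.3651], [0.2182, 0.9759, 0.0000], [-0.8729, 0.1952, 0.1826], [0.0000, 0.0000, -0.9129]], R = [[4.5826, -3.4915, -0.6547], [0.0000, 4.8795, -0.8783], [0.0000, 0.0000, 3.2863]]

e_1 = w_1/‖w_1‖ = (2, 1, -4, 0)/4.5826 = (0.4364, 0.2182, -0.8729, 0.0000).
r_{12} = e_1·w_2 = -3.4915.
u_2 = w_2 + 3.4915·e_1 = (-0.4762, 4.7619, 0.9524, 0.0000).
‖u_2‖ = 4.8795, so e_2 = (-0.0976, 0.9759, 0.1952, 0.0000).
r_{13} = e_1·w_3 = -0.6547; r_{23} = e_2·w_3 = -0.8783.
u_3 = w_3 + 0.6547·e_1 + 0.8783·e_2 = (1.2000, 0.0000, 0.6000, -3.0000).
‖u_3‖ = 3.2863, so e_3 = (0.3651, 0.0000, 0.1826, -0.9129).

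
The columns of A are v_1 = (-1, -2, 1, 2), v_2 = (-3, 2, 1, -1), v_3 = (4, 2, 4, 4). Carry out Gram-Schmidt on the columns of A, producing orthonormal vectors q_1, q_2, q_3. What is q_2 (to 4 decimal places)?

v_1 = (-1, -2, 1, 2); ‖v_1‖ = 3.1623, so q_1 = (-0.3162, -0.6325, 0.3162, 0.6325).
q_1·v_2 = (-0.3162)·(-3) + (-0.6325)·2 + 0.3162·1 + 0.6325·(-1) = -0.6325.
u_2 = v_2 + 0.6325·q_1 = (-3.2000, 1.6000, 1.2000, -0.6000).
‖u_2‖ = 3.8210, so q_2 = (-0.8375, 0.4187, 0.3141, -0.1570).

q_2 = (-0.8375, 0.4187, 0.3141, -0.1570)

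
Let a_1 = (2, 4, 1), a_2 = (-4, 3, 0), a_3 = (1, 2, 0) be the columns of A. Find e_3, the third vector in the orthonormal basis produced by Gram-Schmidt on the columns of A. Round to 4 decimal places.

e_1 = a_1/‖a_1‖ = (2, 4, 1)/4.5826 = (0.4364, 0.8729, 0.2182).
r_{12} = e_1·a_2 = 0.8729.
u_2 = a_2 − 0.8729·e_1 = (-4.3810, 2.2381, -0.1905).
‖u_2‖ = 4.9232, so e_2 = (-0.8899, 0.4546, -0.0387).
r_{13} = e_1·a_3 = 2.1822; r_{23} = e_2·a_3 = 0.0193.
u_3 = a_3 − 2.1822·e_1 − 0.0193·e_2 = (0.0648, 0.0864, -0.4754).
‖u_3‖ = 0.4876, so e_3 = (0.1330, 0.1773, -0.9751).

e_3 = (0.1330, 0.1773, -0.9751)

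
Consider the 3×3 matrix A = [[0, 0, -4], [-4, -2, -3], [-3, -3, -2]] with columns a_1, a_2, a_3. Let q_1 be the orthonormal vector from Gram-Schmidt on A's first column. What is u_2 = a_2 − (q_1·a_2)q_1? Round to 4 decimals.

a_1 = (0, -4, -3); ‖a_1‖ = 5.0000, so q_1 = (0.0000, -0.8000, -0.6000).
q_1·a_2 = 0.0000·0 + (-0.8000)·(-2) + (-0.6000)·(-3) = 3.4000.
u_2 = a_2 − 3.4000·q_1 = (0.0000, 0.7200, -0.9600).

u_2 = (0.0000, 0.7200, -0.9600)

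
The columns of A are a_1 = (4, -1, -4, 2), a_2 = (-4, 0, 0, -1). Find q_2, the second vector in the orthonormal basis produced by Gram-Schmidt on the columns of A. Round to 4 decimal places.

q_2 = (-0.7154, -0.1694, -0.6778, -0.0094)

a_1 = (4, -1, -4, 2); ‖a_1‖ = 6.0828, so q_1 = (0.6576, -0.1644, -0.6576, 0.3288).
q_1·a_2 = 0.6576·(-4) + (-0.1644)·0 + (-0.6576)·0 + 0.3288·(-1) = -2.9592.
u_2 = a_2 + 2.9592·q_1 = (-2.0541, -0.4865, -1.9459, -0.0270).
‖u_2‖ = 2.8711, so q_2 = (-0.7154, -0.1694, -0.6778, -0.0094).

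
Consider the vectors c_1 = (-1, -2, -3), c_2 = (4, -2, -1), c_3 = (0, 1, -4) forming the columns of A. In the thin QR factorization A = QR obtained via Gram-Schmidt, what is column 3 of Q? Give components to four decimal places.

c_1 = (-1, -2, -3); ‖c_1‖ = 3.7417, so q_1 = (-0.2673, -0.5345, -0.8018).
q_1·c_2 = (-0.2673)·4 + (-0.5345)·(-2) + (-0.8018)·(-1) = 0.8018.
u_2 = c_2 − 0.8018·q_1 = (4.2143, -1.5714, -0.3571).
‖u_2‖ = 4.5119, so q_2 = (0.9340, -0.3483, -0.0792).
q_1·c_3 = (-0.2673)·0 + (-0.5345)·1 + (-0.8018)·(-4) = 2.6726; q_2·c_3 = 0.9340·0 + (-0.3483)·1 + (-0.0792)·(-4) = -0.0317.
u_3 = c_3 − 2.6726·q_1 + 0.0317·q_2 = (0.7439, 2.4175, -1.8596).
‖u_3‖ = 3.1394, so q_3 = (0.2369, 0.7701, -0.5923).

q_3 = (0.2369, 0.7701, -0.5923)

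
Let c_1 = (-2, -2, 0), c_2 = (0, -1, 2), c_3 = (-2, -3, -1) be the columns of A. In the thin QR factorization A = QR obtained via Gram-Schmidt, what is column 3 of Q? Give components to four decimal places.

q_3 = (0.6667, -0.6667, -0.3333)

c_1 = (-2, -2, 0); ‖c_1‖ = 2.8284, so q_1 = (-0.7071, -0.7071, 0.0000).
q_1·c_2 = (-0.7071)·0 + (-0.7071)·(-1) + 0.0000·2 = 0.7071.
u_2 = c_2 − 0.7071·q_1 = (0.5000, -0.5000, 2.0000).
‖u_2‖ = 2.1213, so q_2 = (0.2357, -0.2357, 0.9428).
q_1·c_3 = (-0.7071)·(-2) + (-0.7071)·(-3) + 0.0000·(-1) = 3.5355; q_2·c_3 = 0.2357·(-2) + (-0.2357)·(-3) + 0.9428·(-1) = -0.7071.
u_3 = c_3 − 3.5355·q_1 + 0.7071·q_2 = (0.6667, -0.6667, -0.3333).
‖u_3‖ = 1.0000, so q_3 = (0.6667, -0.6667, -0.3333).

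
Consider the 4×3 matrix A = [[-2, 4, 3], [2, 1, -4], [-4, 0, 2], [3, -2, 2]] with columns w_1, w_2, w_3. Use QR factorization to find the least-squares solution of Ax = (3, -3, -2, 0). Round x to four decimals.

q_1 = w_1/‖w_1‖ = (-2, 2, -4, 3)/5.7446 = (-0.3482, 0.3482, -0.6963, 0.5222).
r_{12} = q_1·w_2 = -2.0889.
u_2 = w_2 + 2.0889·q_1 = (3.2727, 1.7273, -1.4545, -0.9091).
‖u_2‖ = 4.0788, so q_2 = (0.8024, 0.4235, -0.3566, -0.2229).
r_{13} = q_1·w_3 = -2.7852; r_{23} = q_2·w_3 = -0.4458.
u_3 = w_3 + 2.7852·q_1 + 0.4458·q_2 = (2.3880, -2.8415, -0.0984, 3.3552).
‖u_3‖ = 5.0044, so q_3 = (0.4772, -0.5678, -0.0197, 0.6705).
Qᵀb = (-0.6963, 1.8499, 3.1743).
Back-substitute: x_3 = 3.1743/5.0044 = 0.6343.
x_2 = (1.8499 + 0.4458·0.6343)/4.0788 = 0.5229.
x_1 = (-0.6963 + 2.0889·0.5229 + 2.7852·0.6343)/5.7446 = 0.3765.

x = (0.3765, 0.5229, 0.6343)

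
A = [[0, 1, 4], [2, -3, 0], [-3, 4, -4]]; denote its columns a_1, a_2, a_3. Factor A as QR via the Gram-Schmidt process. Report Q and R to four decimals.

a_1 = (0, 2, -3); ‖a_1‖ = 3.6056, so q_1 = (0.0000, 0.5547, -0.8321).
q_1·a_2 = 0.0000·1 + 0.5547·(-3) + (-0.8321)·4 = -4.9923.
u_2 = a_2 + 4.9923·q_1 = (1.0000, -0.2308, -0.1538).
‖u_2‖ = 1.0377, so q_2 = (0.9636, -0.2224, -0.1482).
q_1·a_3 = 0.0000·4 + 0.5547·0 + (-0.8321)·(-4) = 3.3282; q_2·a_3 = 0.9636·4 + (-0.2224)·0 + (-0.1482)·(-4) = 4.4475.
u_3 = a_3 − 3.3282·q_1 − 4.4475·q_2 = (-0.2857, -0.8571, -0.5714).
‖u_3‖ = 1.0690, so q_3 = (-0.2673, -0.8018, -0.5345).

Q = [[0.0000, 0.9636, -0.2673], [0.5547, -0.2224, -0.8018], [-0.8321, -0.1482, -0.5345]], R = [[3.6056, -4.9923, 3.3282], [0.0000, 1.0377, 4.4475], [0.0000, 0.0000, 1.0690]]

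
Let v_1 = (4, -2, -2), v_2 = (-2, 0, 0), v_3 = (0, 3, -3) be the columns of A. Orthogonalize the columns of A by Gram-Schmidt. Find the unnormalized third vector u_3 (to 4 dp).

u_3 = (0.0000, 3.0000, -3.0000)

v_1 = (4, -2, -2); ‖v_1‖ = 4.8990, so e_1 = (0.8165, -0.4082, -0.4082).
e_1·v_2 = 0.8165·(-2) + (-0.4082)·0 + (-0.4082)·0 = -1.6330.
u_2 = v_2 + 1.6330·e_1 = (-0.6667, -0.6667, -0.6667).
‖u_2‖ = 1.1547, so e_2 = (-0.5774, -0.5774, -0.5774).
e_1·v_3 = 0.8165·0 + (-0.4082)·3 + (-0.4082)·(-3) = 0.0000; e_2·v_3 = (-0.5774)·0 + (-0.5774)·3 + (-0.5774)·(-3) = 0.0000.
u_3 = v_3 − 0.0000·e_1 + 0.0000·e_2 = (0.0000, 3.0000, -3.0000).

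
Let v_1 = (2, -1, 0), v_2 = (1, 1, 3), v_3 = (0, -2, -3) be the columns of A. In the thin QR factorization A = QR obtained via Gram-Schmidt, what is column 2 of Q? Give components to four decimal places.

q_2 = (0.1826, 0.3651, 0.9129)

v_1 = (2, -1, 0); ‖v_1‖ = 2.2361, so q_1 = (0.8944, -0.4472, 0.0000).
q_1·v_2 = 0.8944·1 + (-0.4472)·1 + 0.0000·3 = 0.4472.
u_2 = v_2 − 0.4472·q_1 = (0.6000, 1.2000, 3.0000).
‖u_2‖ = 3.2863, so q_2 = (0.1826, 0.3651, 0.9129).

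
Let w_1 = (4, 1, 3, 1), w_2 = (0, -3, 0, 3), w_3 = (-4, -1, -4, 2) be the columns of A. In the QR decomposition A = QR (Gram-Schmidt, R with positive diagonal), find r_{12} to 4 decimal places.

r_{12} = 0.0000

w_1 = (4, 1, 3, 1); ‖w_1‖ = 5.1962, so e_1 = (0.7698, 0.1925, 0.5774, 0.1925).
r_{12} = e_1·w_2 = 0.0000.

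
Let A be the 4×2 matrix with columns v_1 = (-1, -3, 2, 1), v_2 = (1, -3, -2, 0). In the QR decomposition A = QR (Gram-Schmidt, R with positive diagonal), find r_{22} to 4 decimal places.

v_1 = (-1, -3, 2, 1); ‖v_1‖ = 3.8730, so e_1 = (-0.2582, -0.7746, 0.5164, 0.2582).
e_1·v_2 = (-0.2582)·1 + (-0.7746)·(-3) + 0.5164·(-2) + 0.2582·0 = 1.0328.
u_2 = v_2 − 1.0328·e_1 = (1.2667, -2.2000, -2.5333, -0.2667).
r_{22} = ‖u_2‖ = 3.5963.

r_{22} = 3.5963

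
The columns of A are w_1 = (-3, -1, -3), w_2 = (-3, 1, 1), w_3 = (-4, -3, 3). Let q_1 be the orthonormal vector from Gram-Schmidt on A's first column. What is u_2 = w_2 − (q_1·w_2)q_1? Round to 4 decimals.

q_1 = w_1/‖w_1‖ = (-3, -1, -3)/4.3589 = (-0.6882, -0.2294, -0.6882).
r_{12} = q_1·w_2 = 1.1471.
u_2 = w_2 − 1.1471·q_1 = (-2.2105, 1.2632, 1.7895).

u_2 = (-2.2105, 1.2632, 1.7895)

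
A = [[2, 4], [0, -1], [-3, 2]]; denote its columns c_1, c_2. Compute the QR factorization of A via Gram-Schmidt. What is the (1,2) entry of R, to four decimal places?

c_1 = (2, 0, -3); ‖c_1‖ = 3.6056, so q_1 = (0.5547, 0.0000, -0.8321).
r_{12} = q_1·c_2 = 0.5547.

r_{12} = 0.5547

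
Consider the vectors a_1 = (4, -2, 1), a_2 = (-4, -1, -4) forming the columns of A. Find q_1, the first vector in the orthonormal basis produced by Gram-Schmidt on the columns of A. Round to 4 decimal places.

q_1 = (0.8729, -0.4364, 0.2182)

a_1 = (4, -2, 1); ‖a_1‖ = 4.5826, so q_1 = (0.8729, -0.4364, 0.2182).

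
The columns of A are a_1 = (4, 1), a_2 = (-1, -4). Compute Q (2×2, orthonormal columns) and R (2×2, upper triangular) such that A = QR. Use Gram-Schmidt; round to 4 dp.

q_1 = a_1/‖a_1‖ = (4, 1)/4.1231 = (0.9701, 0.2425).
r_{12} = q_1·a_2 = -1.9403.
u_2 = a_2 + 1.9403·q_1 = (0.8824, -3.5294).
‖u_2‖ = 3.6380, so q_2 = (0.2425, -0.9701).

Q = [[0.9701, 0.2425], [0.2425, -0.9701]], R = [[4.1231, -1.9403], [0.0000, 3.6380]]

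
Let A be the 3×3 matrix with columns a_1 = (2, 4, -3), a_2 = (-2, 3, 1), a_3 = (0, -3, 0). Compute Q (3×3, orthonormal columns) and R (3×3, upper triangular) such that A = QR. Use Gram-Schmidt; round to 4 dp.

q_1 = a_1/‖a_1‖ = (2, 4, -3)/5.3852 = (0.3714, 0.7428, -0.5571).
r_{12} = q_1·a_2 = 0.9285.
u_2 = a_2 − 0.9285·q_1 = (-2.3448, 2.3103, 1.5172).
‖u_2‖ = 3.6246, so q_2 = (-0.6469, 0.6374, 0.4186).
r_{13} = q_1·a_3 = -2.2283; r_{23} = q_2·a_3 = -1.9122.
u_3 = a_3 + 2.2283·q_1 + 1.9122·q_2 = (-0.4094, -0.1260, -0.4409).
‖u_3‖ = 0.6148, so q_3 = (-0.6660, -0.2049, -0.7172).

Q = [[0.3714, -0.6469, -0.6660], [0.7428, 0.6374, -0.2049], [-0.5571, 0.4186, -0.7172]], R = [[5.3852, 0.9285, -2.2283], [0.0000, 3.6246, -1.9122], [0.0000, 0.0000, 0.6148]]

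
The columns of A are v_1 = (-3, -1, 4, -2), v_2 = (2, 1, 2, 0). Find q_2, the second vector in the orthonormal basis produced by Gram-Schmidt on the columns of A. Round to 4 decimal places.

v_1 = (-3, -1, 4, -2); ‖v_1‖ = 5.4772, so q_1 = (-0.5477, -0.1826, 0.7303, -0.3651).
q_1·v_2 = (-0.5477)·2 + (-0.1826)·1 + 0.7303·2 + (-0.3651)·0 = 0.1826.
u_2 = v_2 − 0.1826·q_1 = (2.1000, 1.0333, 1.8667, 0.0667).
‖u_2‖ = 2.9944, so q_2 = (0.7013, 0.3451, 0.6234, 0.0223).

q_2 = (0.7013, 0.3451, 0.6234, 0.0223)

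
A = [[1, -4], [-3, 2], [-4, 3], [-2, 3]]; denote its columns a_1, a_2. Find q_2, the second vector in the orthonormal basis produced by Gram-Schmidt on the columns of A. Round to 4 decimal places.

a_1 = (1, -3, -4, -2); ‖a_1‖ = 5.4772, so q_1 = (0.1826, -0.5477, -0.7303, -0.3651).
q_1·a_2 = 0.1826·(-4) + (-0.5477)·2 + (-0.7303)·3 + (-0.3651)·3 = -5.1121.
u_2 = a_2 + 5.1121·q_1 = (-3.0667, -0.8000, -0.7333, 1.1333).
‖u_2‖ = 3.4448, so q_2 = (-0.8902, -0.2322, -0.2129, 0.3290).

q_2 = (-0.8902, -0.2322, -0.2129, 0.3290)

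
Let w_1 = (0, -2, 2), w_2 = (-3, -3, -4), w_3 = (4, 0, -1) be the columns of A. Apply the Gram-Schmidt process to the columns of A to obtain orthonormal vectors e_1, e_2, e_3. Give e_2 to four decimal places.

e_2 = (-0.5183, -0.6047, -0.6047)

e_1 = w_1/‖w_1‖ = (0, -2, 2)/2.8284 = (0.0000, -0.7071, 0.7071).
r_{12} = e_1·w_2 = -0.7071.
u_2 = w_2 + 0.7071·e_1 = (-3.0000, -3.5000, -3.5000).
‖u_2‖ = 5.7879, so e_2 = (-0.5183, -0.6047, -0.6047).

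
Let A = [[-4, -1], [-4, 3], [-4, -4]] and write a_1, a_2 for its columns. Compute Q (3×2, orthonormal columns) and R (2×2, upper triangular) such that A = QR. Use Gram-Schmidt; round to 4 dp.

a_1 = (-4, -4, -4); ‖a_1‖ = 6.9282, so e_1 = (-0.5774, -0.5774, -0.5774).
e_1·a_2 = (-0.5774)·(-1) + (-0.5774)·3 + (-0.5774)·(-4) = 1.1547.
u_2 = a_2 − 1.1547·e_1 = (-0.3333, 3.6667, -3.3333).
‖u_2‖ = 4.9666, so e_2 = (-0.0671, 0.7383, -0.6712).

Q = [[-0.5774, -0.0671], [-0.5774, 0.7383], [-0.5774, -0.6712]], R = [[6.9282, 1.1547], [0.0000, 4.9666]]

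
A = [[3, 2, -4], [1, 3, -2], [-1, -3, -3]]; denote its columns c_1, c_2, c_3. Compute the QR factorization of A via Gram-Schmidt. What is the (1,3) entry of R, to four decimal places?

c_1 = (3, 1, -1); ‖c_1‖ = 3.3166, so e_1 = (0.9045, 0.3015, -0.3015).
r_{13} = e_1·c_3 = -3.3166.

r_{13} = -3.3166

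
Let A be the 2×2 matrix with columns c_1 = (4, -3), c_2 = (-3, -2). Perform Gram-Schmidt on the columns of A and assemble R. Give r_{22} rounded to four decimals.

c_1 = (4, -3); ‖c_1‖ = 5.0000, so e_1 = (0.8000, -0.6000).
e_1·c_2 = 0.8000·(-3) + (-0.6000)·(-2) = -1.2000.
u_2 = c_2 + 1.2000·e_1 = (-2.0400, -2.7200).
r_{22} = ‖u_2‖ = 3.4000.

r_{22} = 3.4000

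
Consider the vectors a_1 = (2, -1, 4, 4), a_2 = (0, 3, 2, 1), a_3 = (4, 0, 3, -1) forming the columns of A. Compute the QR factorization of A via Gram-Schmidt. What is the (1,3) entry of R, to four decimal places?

r_{13} = 2.6304

e_1 = a_1/‖a_1‖ = (2, -1, 4, 4)/6.0828 = (0.3288, -0.1644, 0.6576, 0.6576).
r_{13} = e_1·a_3 = 2.6304.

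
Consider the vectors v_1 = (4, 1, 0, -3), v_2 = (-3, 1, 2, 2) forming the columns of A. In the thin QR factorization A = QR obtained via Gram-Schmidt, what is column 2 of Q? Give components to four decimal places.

v_1 = (4, 1, 0, -3); ‖v_1‖ = 5.0990, so q_1 = (0.7845, 0.1961, 0.0000, -0.5883).
q_1·v_2 = 0.7845·(-3) + 0.1961·1 + 0.0000·2 + (-0.5883)·2 = -3.3340.
u_2 = v_2 + 3.3340·q_1 = (-0.3846, 1.6538, 2.0000, 0.0385).
‖u_2‖ = 2.6239, so q_2 = (-0.1466, 0.6303, 0.7622, 0.0147).

q_2 = (-0.1466, 0.6303, 0.7622, 0.0147)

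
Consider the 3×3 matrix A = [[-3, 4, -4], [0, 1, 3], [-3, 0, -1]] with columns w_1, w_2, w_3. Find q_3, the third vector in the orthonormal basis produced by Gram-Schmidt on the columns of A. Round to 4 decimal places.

q_3 = (-0.2357, 0.9428, 0.2357)

w_1 = (-3, 0, -3); ‖w_1‖ = 4.2426, so q_1 = (-0.7071, 0.0000, -0.7071).
q_1·w_2 = (-0.7071)·4 + 0.0000·1 + (-0.7071)·0 = -2.8284.
u_2 = w_2 + 2.8284·q_1 = (2.0000, 1.0000, -2.0000).
‖u_2‖ = 3.0000, so q_2 = (0.6667, 0.3333, -0.6667).
q_1·w_3 = (-0.7071)·(-4) + 0.0000·3 + (-0.7071)·(-1) = 3.5355; q_2·w_3 = 0.6667·(-4) + 0.3333·3 + (-0.6667)·(-1) = -1.0000.
u_3 = w_3 − 3.5355·q_1 + 1.0000·q_2 = (-0.8333, 3.3333, 0.8333).
‖u_3‖ = 3.5355, so q_3 = (-0.2357, 0.9428, 0.2357).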